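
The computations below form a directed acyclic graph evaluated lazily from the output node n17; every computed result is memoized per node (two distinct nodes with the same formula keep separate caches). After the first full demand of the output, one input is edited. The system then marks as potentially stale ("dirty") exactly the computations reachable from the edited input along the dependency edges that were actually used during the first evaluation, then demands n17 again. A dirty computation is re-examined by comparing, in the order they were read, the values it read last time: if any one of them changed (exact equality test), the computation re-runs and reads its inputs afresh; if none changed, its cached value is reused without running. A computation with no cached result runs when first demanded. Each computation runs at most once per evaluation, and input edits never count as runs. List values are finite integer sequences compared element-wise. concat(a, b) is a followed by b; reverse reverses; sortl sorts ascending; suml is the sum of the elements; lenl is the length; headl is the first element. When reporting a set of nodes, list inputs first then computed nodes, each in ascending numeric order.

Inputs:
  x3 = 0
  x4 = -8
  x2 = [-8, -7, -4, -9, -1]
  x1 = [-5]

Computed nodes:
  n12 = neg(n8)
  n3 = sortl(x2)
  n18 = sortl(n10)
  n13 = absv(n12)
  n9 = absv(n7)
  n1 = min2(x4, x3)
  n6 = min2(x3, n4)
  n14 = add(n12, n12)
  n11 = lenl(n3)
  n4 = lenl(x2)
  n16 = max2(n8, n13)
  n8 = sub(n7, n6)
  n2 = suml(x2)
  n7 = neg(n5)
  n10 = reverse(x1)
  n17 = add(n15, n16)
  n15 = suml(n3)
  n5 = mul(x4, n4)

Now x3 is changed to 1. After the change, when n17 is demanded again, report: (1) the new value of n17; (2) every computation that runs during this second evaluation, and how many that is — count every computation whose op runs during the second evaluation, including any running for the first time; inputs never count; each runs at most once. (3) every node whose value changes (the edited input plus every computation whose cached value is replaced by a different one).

First demand of the output computes:
  n3 = sortl([-8, -7, -4, -9, -1]) = [-9, -8, -7, -4, -1]
  n4 = lenl([-8, -7, -4, -9, -1]) = 5
  n5 = mul(-8, 5) = -40
  n6 = min2(0, 5) = 0
  n7 = neg(-40) = 40
  n8 = sub(40, 0) = 40
  n12 = neg(40) = -40
  n13 = absv(-40) = 40
  n15 = suml([-9, -8, -7, -4, -1]) = -29
  n16 = max2(40, 40) = 40
  n17 = add(-29, 40) = 11

After the edit, cleaning proceeds:
  n6: a read changed (x3 0->1) — executes, giving 1.
  n8: a read changed (n6 0->1) — executes, giving 39.
  n12: a read changed (n8 40->39) — executes, giving -39.
  n13: a read changed (n12 -40->-39) — executes, giving 39.
  n16: a read changed (n8 40->39; n13 40->39) — executes, giving 39.
  n17: a read changed (n16 40->39) — executes, giving 10.

Demanding n17 again yields 10.
6 computations run: n6, n8, n12, n13, n16, n17.
The nodes whose values change: x3, n6, n8, n12, n13, n16, n17.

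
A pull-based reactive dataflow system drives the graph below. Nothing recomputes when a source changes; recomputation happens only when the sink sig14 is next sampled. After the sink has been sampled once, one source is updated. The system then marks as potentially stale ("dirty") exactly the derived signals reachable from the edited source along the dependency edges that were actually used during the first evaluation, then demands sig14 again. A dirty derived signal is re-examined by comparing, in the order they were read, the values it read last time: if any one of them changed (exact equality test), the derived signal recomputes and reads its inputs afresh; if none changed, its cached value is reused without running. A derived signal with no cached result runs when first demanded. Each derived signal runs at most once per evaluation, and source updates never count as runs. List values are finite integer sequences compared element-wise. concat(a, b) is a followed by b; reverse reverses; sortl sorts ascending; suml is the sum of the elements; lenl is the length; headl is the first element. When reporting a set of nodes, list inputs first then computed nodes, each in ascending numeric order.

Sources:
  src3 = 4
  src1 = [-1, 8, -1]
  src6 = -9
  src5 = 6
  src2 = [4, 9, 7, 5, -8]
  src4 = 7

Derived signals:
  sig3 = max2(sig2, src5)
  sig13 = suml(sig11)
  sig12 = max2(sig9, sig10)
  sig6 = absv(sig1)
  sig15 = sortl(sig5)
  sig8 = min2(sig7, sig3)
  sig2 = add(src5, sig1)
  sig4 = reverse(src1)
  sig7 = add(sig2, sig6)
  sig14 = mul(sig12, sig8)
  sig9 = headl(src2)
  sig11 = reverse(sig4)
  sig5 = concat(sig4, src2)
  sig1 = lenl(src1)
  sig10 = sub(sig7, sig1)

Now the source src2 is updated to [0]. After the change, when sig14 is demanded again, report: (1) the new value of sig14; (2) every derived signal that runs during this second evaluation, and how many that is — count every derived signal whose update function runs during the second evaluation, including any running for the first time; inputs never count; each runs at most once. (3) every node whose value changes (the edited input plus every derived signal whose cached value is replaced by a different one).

New value of sig14: 81.
Derived signals that run: sig9, sig12 — 2 in total.
Values that change: src2, sig9.
Key observation: the change is absorbed at sig12 — it re-runs but produces the same value, and the output's value is unchanged.

First evaluation (everything demanded from the output):
  sig1 = lenl([-1, 8, -1]) = 3
  sig2 = add(6, 3) = 9
  sig3 = max2(9, 6) = 9
  sig6 = absv(3) = 3
  sig7 = add(9, 3) = 12
  sig8 = min2(12, 9) = 9
  sig9 = headl([4, 9, 7, 5, -8]) = 4
  sig10 = sub(12, 3) = 9
  sig12 = max2(4, 9) = 9
  sig14 = mul(9, 9) = 81

Propagation after the edit:
  sig9: runs — src2 [4, 9, 7, 5, -8]->[0]; result 0.
  sig12: runs — sig9 4->0; result 9 (same value as before).
  sig14: checked — values it read are unchanged (sig12 unchanged, sig8 unchanged); reused cached 81 without running.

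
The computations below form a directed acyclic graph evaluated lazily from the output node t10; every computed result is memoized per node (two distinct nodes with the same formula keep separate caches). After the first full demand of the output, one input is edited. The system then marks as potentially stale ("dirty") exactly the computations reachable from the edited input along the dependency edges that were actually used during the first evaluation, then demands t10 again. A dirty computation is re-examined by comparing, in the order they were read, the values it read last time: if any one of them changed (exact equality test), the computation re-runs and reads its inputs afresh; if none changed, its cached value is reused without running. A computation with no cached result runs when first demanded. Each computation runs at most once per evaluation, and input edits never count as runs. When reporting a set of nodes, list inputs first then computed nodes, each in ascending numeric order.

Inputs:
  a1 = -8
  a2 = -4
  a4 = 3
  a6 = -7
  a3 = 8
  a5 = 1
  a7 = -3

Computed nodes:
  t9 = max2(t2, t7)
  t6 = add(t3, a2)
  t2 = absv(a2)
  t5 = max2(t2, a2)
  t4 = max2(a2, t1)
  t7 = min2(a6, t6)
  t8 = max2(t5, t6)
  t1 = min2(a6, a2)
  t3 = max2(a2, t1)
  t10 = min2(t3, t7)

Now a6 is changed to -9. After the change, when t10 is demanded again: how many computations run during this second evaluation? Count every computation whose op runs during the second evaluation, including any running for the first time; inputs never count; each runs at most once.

First demand of the output computes:
  t1 = min2(-7, -4) = -7
  t3 = max2(-4, -7) = -4
  t6 = add(-4, -4) = -8
  t7 = min2(-7, -8) = -8
  t10 = min2(-4, -8) = -8

After the edit, cleaning proceeds:
  t1: a read changed (a6 -7->-9) — executes, giving -9.
  t3: a read changed (t1 -7->-9) — executes, giving -4 — identical to its old value.
  t6: dirty, but its reads are unchanged (t3 unchanged, a2 unchanged); cached -8 stands.
  t7: a read changed (a6 -7->-9) — executes, giving -9.
  t10: a read changed (t7 -8->-9) — executes, giving -9.

Note where the cutoff bites: t6 is checked, finds nothing changed, and keeps its cache.

4 computations run: t1, t3, t7, t10.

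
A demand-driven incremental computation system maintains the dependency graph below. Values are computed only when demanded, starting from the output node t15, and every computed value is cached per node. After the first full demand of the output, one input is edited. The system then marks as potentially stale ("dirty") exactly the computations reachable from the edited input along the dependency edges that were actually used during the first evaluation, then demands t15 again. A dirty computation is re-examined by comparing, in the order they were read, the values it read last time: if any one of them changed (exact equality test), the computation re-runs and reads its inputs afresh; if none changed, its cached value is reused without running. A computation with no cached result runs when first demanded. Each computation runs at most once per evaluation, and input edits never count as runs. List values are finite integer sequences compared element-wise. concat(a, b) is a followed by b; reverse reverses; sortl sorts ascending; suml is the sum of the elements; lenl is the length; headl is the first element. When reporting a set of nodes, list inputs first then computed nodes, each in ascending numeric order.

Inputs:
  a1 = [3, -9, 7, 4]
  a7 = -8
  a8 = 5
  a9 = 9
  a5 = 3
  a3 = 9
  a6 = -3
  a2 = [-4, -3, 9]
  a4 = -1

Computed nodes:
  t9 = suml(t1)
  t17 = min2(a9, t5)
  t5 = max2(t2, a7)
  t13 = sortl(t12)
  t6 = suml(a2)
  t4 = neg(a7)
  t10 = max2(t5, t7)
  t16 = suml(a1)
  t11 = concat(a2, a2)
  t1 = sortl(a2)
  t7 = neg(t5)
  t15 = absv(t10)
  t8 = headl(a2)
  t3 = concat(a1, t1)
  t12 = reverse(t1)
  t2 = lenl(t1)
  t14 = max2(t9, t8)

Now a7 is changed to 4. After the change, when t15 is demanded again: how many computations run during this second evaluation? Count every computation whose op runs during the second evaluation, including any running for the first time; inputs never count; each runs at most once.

Computations that run: t5, t7, t10, t15 — 4 in total.

First evaluation (everything demanded from the output):
  t1 = sortl([-4, -3, 9]) = [-4, -3, 9]
  t2 = lenl([-4, -3, 9]) = 3
  t5 = max2(3, -8) = 3
  t7 = neg(3) = -3
  t10 = max2(3, -3) = 3
  t15 = absv(3) = 3

Propagation after the edit:
  t5: runs — a7 -8->4; result 4.
  t7: runs — t5 3->4; result -4.
  t10: runs — t5 3->4; t7 -3->-4; result 4.
  t15: runs — t10 3->4; result 4.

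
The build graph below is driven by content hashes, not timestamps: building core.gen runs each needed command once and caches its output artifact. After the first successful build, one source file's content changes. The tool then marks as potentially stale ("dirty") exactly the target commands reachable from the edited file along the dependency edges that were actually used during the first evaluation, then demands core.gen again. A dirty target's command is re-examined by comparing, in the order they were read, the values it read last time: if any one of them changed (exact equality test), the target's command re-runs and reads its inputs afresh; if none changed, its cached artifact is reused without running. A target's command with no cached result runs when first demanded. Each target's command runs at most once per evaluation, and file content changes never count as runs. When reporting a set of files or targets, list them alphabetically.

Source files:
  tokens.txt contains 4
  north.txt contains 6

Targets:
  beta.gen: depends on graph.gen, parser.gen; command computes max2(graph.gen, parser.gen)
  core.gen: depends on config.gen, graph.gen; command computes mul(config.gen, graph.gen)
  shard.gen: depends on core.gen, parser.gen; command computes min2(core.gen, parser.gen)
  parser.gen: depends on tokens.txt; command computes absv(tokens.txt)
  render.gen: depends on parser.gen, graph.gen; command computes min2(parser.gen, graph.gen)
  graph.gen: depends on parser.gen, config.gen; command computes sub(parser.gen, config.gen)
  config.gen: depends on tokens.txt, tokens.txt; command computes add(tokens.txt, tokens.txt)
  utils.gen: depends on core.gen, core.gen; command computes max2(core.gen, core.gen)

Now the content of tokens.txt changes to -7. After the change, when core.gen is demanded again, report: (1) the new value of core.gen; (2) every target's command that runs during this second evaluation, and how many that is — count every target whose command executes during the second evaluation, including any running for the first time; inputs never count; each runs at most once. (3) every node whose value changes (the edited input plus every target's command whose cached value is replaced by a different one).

core.gen now evaluates to -294.
Run set: config.gen, core.gen, graph.gen, parser.gen (4 run).
Changed values: config.gen, core.gen, graph.gen, parser.gen, tokens.txt.

Initial pass — values computed on the first demand:
  config.gen = add(4, 4) = 8
  parser.gen = absv(4) = 4
  graph.gen = sub(4, 8) = -4
  core.gen = mul(8, -4) = -32

Second demand — change propagation:
  config.gen: re-runs because tokens.txt 4->-7; tokens.txt 4->-7; new result -14.
  parser.gen: re-runs because tokens.txt 4->-7; new result 7.
  graph.gen: re-runs because parser.gen 4->7; config.gen 8->-14; new result 21.
  core.gen: re-runs because config.gen 8->-14; graph.gen -4->21; new result -294.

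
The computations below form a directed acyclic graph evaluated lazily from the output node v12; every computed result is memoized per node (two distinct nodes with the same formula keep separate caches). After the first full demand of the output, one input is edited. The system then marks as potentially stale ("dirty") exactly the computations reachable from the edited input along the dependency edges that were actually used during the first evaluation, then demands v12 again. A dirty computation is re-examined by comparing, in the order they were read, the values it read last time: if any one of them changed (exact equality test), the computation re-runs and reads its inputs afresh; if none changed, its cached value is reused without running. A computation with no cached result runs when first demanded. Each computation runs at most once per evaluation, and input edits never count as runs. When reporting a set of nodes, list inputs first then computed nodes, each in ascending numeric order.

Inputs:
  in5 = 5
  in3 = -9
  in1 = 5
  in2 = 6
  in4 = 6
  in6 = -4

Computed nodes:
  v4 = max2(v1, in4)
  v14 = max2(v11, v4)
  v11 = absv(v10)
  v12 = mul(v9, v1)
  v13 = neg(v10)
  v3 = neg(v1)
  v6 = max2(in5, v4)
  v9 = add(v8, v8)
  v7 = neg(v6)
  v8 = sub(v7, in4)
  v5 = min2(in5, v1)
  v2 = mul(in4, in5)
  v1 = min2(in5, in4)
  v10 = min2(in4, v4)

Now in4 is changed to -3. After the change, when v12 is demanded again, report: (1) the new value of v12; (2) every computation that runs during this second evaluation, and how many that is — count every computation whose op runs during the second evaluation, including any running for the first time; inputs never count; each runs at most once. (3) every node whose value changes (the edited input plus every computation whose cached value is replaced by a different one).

Demanding v12 again yields 12.
7 computations run: v1, v4, v6, v7, v8, v9, v12.
The nodes whose values change: in4, v1, v4, v6, v7, v8, v9, v12.

First demand of the output computes:
  v1 = min2(5, 6) = 5
  v4 = max2(5, 6) = 6
  v6 = max2(5, 6) = 6
  v7 = neg(6) = -6
  v8 = sub(-6, 6) = -12
  v9 = add(-12, -12) = -24
  v12 = mul(-24, 5) = -120

After the edit, cleaning proceeds:
  v1: a read changed (in4 6->-3) — executes, giving -3.
  v4: a read changed (v1 5->-3; in4 6->-3) — executes, giving -3.
  v6: a read changed (v4 6->-3) — executes, giving 5.
  v7: a read changed (v6 6->5) — executes, giving -5.
  v8: a read changed (v7 -6->-5; in4 6->-3) — executes, giving -2.
  v9: a read changed (v8 -12->-2; v8 -12->-2) — executes, giving -4.
  v12: a read changed (v9 -24->-4; v1 5->-3) — executes, giving 12.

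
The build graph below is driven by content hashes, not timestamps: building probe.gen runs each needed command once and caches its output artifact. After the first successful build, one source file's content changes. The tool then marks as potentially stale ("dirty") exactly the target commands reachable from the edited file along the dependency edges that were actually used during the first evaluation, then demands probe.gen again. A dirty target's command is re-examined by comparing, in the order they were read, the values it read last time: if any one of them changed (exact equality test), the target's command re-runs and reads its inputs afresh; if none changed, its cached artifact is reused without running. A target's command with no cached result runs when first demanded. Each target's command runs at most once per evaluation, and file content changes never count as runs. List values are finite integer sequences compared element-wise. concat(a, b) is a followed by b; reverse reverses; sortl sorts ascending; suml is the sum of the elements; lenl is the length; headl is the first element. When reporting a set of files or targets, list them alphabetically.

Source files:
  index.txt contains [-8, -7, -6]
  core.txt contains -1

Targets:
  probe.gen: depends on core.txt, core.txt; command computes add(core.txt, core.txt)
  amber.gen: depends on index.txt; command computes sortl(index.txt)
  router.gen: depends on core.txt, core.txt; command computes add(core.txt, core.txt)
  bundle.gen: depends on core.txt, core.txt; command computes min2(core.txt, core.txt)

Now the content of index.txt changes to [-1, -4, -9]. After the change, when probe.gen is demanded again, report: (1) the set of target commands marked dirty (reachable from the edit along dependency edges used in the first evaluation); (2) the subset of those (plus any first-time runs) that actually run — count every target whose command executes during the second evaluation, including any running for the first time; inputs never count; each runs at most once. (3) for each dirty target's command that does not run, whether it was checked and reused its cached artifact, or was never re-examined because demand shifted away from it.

Dirty set: none.
Run set: none (0 run).
All dirty target commands ended up running.
The important point: nothing the output needs ever reads index.txt, so the edit is invisible to it.

Initial pass — values computed on the first demand:
  probe.gen = add(-1, -1) = -2

Second demand — change propagation:
  no demanded computation ever read index.txt, so the edit dirties nothing and nothing runs.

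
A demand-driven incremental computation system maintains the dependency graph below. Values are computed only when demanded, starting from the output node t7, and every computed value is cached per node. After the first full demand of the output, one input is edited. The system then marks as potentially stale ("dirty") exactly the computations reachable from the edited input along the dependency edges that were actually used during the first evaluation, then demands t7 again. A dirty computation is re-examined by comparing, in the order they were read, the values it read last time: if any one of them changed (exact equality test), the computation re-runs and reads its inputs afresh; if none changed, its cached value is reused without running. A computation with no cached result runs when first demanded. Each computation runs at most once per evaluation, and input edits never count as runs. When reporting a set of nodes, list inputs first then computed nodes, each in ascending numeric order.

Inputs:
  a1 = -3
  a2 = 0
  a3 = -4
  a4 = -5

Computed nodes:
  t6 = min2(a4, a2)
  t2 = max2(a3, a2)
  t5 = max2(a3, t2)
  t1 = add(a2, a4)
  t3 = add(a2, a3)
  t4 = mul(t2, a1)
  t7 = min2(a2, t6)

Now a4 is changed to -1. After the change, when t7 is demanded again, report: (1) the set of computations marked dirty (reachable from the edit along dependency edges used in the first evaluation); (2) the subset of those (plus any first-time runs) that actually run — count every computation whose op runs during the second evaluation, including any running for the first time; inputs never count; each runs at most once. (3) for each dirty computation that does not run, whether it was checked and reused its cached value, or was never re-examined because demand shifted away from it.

First evaluation (everything demanded from the output):
  t6 = min2(-5, 0) = -5
  t7 = min2(0, -5) = -5

Propagation after the edit:
  t6: runs — a4 -5->-1; result -1.
  t7: runs — t6 -5->-1; result -1.

Marked dirty: t6, t7.
Computations that run: t6, t7 — 2 in total.
Every dirty computation ran.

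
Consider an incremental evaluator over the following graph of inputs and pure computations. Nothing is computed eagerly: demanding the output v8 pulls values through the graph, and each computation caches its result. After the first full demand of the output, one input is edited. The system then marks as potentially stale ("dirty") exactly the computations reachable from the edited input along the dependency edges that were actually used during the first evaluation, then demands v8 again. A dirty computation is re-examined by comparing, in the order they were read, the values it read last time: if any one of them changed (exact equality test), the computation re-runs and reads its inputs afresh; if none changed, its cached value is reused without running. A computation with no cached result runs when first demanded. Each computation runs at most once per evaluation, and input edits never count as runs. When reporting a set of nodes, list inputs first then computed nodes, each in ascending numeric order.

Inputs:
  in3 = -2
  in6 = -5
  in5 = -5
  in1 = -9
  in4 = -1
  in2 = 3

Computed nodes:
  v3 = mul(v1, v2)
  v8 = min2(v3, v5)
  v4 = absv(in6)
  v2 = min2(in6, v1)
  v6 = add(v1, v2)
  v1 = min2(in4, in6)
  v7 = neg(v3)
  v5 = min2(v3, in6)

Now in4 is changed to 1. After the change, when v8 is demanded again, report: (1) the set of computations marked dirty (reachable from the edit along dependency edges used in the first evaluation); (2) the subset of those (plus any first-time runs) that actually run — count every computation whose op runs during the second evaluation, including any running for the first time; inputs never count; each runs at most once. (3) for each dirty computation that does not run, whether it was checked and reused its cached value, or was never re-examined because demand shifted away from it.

Dirty set: v1, v2, v3, v5, v8.
Run set: v1 (1 run).
Re-examined without running (cache reused): v2, v3, v5, v8.
The important point: v1 recomputes to an identical value, and the output ends up unchanged.

Initial pass — values computed on the first demand:
  v1 = min2(-1, -5) = -5
  v2 = min2(-5, -5) = -5
  v3 = mul(-5, -5) = 25
  v5 = min2(25, -5) = -5
  v8 = min2(25, -5) = -5

Second demand — change propagation:
  v1: re-runs because in4 -1->1; new result -5 (unchanged).
  v2: re-examined; everything it read last time is the same (in6 unchanged, v1 unchanged) — cache -5 kept, no run.
  v3: re-examined; everything it read last time is the same (v1 unchanged, v2 unchanged) — cache 25 kept, no run.
  v5: re-examined; everything it read last time is the same (v3 unchanged, in6 unchanged) — cache -5 kept, no run.
  v8: re-examined; everything it read last time is the same (v3 unchanged, v5 unchanged) — cache -5 kept, no run.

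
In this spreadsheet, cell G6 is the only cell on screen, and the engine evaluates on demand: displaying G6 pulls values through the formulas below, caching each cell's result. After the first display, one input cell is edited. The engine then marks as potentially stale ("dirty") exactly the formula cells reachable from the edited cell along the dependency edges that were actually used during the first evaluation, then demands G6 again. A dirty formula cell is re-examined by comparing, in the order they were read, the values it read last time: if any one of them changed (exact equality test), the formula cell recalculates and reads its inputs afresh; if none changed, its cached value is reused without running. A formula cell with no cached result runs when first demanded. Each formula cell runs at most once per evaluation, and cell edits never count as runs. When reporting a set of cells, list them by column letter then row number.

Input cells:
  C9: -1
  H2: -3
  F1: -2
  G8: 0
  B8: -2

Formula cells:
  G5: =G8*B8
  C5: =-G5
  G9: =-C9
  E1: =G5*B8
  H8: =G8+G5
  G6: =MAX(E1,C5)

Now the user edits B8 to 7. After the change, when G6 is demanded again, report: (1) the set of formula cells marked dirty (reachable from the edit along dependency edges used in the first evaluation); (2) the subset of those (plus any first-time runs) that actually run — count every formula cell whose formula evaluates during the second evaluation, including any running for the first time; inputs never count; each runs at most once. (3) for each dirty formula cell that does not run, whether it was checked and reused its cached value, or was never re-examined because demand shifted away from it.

Dirty set: C5, E1, G5, G6.
Run set: E1, G5 (2 run).
Re-examined without running (cache reused): C5, G6.
The important point: at C5 every value read last time is unchanged, so the dirty flag clears without a run.

Initial pass — values computed on the first demand:
  G5 = 0 * -2 = 0
  C5 = -(0) = 0
  E1 = 0 * -2 = 0
  G6 = MAX(0, 0) = 0

Second demand — change propagation:
  G5: re-runs because B8 -2->7; new result 0 (unchanged).
  C5: re-examined; everything it read last time is the same (G5 unchanged) — cache 0 kept, no run.
  E1: re-runs because B8 -2->7; new result 0 (unchanged).
  G6: re-examined; everything it read last time is the same (E1 unchanged, C5 unchanged) — cache 0 kept, no run.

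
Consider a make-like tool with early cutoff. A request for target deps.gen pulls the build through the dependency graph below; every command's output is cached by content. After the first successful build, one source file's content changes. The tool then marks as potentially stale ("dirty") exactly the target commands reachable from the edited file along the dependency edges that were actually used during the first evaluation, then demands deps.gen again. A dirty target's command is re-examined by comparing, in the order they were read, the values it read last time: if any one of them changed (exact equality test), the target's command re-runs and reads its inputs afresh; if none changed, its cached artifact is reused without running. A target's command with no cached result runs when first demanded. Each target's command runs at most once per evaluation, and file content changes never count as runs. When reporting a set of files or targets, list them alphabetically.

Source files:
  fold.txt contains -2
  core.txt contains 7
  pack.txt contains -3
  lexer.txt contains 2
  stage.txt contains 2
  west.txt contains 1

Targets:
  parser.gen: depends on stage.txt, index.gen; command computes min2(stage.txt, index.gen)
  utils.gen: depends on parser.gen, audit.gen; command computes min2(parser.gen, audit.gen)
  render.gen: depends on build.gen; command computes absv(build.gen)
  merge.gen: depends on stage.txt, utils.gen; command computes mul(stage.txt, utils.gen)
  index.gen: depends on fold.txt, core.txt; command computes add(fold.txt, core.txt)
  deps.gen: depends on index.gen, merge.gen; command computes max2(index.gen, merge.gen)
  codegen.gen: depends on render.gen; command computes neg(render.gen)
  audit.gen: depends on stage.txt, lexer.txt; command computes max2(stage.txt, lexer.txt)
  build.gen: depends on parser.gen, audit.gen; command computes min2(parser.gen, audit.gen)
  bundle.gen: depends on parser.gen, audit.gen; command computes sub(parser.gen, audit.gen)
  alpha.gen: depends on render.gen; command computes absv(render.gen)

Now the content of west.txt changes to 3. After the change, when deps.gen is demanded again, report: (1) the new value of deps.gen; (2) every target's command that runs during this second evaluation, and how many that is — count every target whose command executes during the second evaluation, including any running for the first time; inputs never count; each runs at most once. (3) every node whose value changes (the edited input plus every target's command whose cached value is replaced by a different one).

Demanding deps.gen again yields 5.
0 target commands run: none.
The nodes whose values change: west.txt.
Note the shortcut — nothing in the graph depends on west.txt at all, so no recomputation happens.

First demand of the output computes:
  audit.gen = max2(2, 2) = 2
  index.gen = add(-2, 7) = 5
  parser.gen = min2(2, 5) = 2
  utils.gen = min2(2, 2) = 2
  merge.gen = mul(2, 2) = 4
  deps.gen = max2(5, 4) = 5

After the edit, cleaning proceeds:
  no node depends on west.txt at all; the second demand re-runs nothing.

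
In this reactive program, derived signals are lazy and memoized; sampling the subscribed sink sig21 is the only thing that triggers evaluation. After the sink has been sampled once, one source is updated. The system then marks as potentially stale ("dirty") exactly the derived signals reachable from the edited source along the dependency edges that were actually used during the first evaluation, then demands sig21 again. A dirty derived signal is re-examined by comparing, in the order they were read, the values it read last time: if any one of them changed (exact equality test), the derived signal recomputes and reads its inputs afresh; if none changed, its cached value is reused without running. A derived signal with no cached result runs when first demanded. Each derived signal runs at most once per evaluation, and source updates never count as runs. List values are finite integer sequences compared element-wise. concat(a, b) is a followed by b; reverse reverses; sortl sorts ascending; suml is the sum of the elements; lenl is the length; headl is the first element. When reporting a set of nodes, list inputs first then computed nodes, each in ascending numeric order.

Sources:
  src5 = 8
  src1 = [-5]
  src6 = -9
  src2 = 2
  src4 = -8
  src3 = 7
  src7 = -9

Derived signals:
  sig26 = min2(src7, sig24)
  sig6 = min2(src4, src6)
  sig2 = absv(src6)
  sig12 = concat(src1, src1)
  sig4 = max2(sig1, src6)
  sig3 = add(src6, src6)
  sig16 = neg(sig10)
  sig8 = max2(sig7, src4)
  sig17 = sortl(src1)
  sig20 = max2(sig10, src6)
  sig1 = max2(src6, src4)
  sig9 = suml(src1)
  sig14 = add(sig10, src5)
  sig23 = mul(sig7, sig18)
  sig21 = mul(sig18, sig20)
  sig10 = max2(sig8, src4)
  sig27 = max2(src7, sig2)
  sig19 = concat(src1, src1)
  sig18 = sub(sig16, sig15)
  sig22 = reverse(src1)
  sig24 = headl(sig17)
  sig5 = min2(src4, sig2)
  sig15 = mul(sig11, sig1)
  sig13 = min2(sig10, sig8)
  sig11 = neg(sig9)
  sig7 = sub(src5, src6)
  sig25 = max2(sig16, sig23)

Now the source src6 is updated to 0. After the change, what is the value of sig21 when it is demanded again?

First demand of the output computes:
  sig1 = max2(-9, -8) = -8
  sig7 = sub(8, -9) = 17
  sig8 = max2(17, -8) = 17
  sig9 = suml([-5]) = -5
  sig10 = max2(17, -8) = 17
  sig11 = neg(-5) = 5
  sig15 = mul(5, -8) = -40
  sig16 = neg(17) = -17
  sig18 = sub(-17, -40) = 23
  sig20 = max2(17, -9) = 17
  sig21 = mul(23, 17) = 391

After the edit, cleaning proceeds:
  sig1: a read changed (src6 -9->0) — executes, giving 0.
  sig7: a read changed (src6 -9->0) — executes, giving 8.
  sig8: a read changed (sig7 17->8) — executes, giving 8.
  sig10: a read changed (sig8 17->8) — executes, giving 8.
  sig15: a read changed (sig1 -8->0) — executes, giving 0.
  sig16: a read changed (sig10 17->8) — executes, giving -8.
  sig18: a read changed (sig16 -17->-8; sig15 -40->0) — executes, giving -8.
  sig20: a read changed (sig10 17->8; src6 -9->0) — executes, giving 8.
  sig21: a read changed (sig18 23->-8; sig20 17->8) — executes, giving -64.

Demanding sig21 again yields -64.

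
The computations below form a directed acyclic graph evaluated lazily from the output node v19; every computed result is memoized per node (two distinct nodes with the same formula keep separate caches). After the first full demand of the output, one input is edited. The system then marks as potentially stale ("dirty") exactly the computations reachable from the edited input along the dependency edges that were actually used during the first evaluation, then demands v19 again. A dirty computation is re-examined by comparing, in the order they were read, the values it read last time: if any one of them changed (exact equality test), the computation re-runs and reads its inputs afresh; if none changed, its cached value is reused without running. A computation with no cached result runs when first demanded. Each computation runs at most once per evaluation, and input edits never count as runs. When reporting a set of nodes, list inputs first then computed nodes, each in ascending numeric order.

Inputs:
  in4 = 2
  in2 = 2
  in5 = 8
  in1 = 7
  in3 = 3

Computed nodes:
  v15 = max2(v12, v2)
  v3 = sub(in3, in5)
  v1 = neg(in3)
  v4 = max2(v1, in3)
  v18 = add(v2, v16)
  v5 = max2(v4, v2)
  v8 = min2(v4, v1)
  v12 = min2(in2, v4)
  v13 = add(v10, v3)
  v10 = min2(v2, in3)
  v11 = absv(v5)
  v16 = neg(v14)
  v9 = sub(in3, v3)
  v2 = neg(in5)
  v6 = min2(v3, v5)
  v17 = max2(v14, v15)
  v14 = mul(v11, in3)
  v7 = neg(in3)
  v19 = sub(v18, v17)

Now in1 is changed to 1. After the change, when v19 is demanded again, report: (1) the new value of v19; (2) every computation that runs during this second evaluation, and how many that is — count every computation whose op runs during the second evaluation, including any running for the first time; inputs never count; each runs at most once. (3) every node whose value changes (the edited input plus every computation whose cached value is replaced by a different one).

Demanding v19 again yields -26.
0 computations run: none.
The nodes whose values change: in1.
Note the shortcut — nothing in the graph depends on in1 at all, so no recomputation happens.

First demand of the output computes:
  v1 = neg(3) = -3
  v2 = neg(8) = -8
  v4 = max2(-3, 3) = 3
  v5 = max2(3, -8) = 3
  v11 = absv(3) = 3
  v12 = min2(2, 3) = 2
  v14 = mul(3, 3) = 9
  v15 = max2(2, -8) = 2
  v16 = neg(9) = -9
  v17 = max2(9, 2) = 9
  v18 = add(-8, -9) = -17
  v19 = sub(-17, 9) = -26

After the edit, cleaning proceeds:
  no node depends on in1 at all; the second demand re-runs nothing.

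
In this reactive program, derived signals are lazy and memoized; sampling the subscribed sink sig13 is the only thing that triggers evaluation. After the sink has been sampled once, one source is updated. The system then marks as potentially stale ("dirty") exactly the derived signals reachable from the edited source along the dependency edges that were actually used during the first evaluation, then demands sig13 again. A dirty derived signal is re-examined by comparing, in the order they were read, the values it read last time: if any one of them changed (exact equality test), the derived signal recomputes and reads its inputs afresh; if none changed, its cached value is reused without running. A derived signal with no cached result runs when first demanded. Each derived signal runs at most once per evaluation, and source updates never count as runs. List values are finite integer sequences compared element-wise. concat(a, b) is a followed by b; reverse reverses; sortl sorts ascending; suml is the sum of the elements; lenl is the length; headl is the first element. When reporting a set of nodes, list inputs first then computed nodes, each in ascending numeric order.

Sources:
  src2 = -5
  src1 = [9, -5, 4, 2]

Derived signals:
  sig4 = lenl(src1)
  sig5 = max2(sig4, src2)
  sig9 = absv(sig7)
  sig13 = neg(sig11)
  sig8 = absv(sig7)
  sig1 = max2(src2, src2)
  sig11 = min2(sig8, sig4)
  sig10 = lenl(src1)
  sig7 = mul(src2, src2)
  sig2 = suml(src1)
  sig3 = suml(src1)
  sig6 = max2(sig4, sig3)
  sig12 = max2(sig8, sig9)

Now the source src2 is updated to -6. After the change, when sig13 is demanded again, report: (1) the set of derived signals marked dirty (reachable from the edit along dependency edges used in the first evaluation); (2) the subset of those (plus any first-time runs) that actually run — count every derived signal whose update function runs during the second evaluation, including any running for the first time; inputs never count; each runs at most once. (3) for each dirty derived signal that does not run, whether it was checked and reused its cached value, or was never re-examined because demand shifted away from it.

First demand of the output computes:
  sig4 = lenl([9, -5, 4, 2]) = 4
  sig7 = mul(-5, -5) = 25
  sig8 = absv(25) = 25
  sig11 = min2(25, 4) = 4
  sig13 = neg(4) = -4

After the edit, cleaning proceeds:
  sig7: a read changed (src2 -5->-6; src2 -5->-6) — executes, giving 36.
  sig8: a read changed (sig7 25->36) — executes, giving 36.
  sig11: a read changed (sig8 25->36) — executes, giving 4 — identical to its old value.
  sig13: dirty, but its reads are unchanged (sig11 unchanged); cached -4 stands.

Note the absorption at sig11: it re-runs yet its value is the same, leaving the output's value untouched.

The edit dirties: sig7, sig8, sig11, sig13.
3 derived signals run: sig7, sig8, sig11.
Cache hits after checking: sig13.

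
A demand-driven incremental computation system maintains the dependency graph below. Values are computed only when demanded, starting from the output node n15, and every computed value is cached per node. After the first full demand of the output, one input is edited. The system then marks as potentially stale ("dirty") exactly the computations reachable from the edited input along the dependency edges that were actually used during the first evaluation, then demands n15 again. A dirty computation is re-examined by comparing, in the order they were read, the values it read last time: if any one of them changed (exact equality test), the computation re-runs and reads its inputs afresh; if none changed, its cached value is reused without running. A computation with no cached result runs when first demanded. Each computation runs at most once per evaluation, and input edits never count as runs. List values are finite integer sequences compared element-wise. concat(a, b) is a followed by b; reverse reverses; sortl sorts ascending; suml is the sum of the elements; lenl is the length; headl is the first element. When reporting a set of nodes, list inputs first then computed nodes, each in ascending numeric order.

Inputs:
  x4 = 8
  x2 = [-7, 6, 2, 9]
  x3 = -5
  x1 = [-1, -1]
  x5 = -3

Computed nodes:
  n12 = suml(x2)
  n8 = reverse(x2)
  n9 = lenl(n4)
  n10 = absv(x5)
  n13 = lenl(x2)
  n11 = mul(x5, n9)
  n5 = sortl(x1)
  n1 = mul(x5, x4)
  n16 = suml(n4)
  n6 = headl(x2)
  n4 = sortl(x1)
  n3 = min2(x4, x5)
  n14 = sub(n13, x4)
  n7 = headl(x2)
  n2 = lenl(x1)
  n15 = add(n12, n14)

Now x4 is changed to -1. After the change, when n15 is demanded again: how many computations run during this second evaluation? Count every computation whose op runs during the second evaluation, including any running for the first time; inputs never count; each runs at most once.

First evaluation (everything demanded from the output):
  n12 = suml([-7, 6, 2, 9]) = 10
  n13 = lenl([-7, 6, 2, 9]) = 4
  n14 = sub(4, 8) = -4
  n15 = add(10, -4) = 6

Propagation after the edit:
  n14: runs — x4 8->-1; result 5.
  n15: runs — n14 -4->5; result 15.

Computations that run: n14, n15 — 2 in total.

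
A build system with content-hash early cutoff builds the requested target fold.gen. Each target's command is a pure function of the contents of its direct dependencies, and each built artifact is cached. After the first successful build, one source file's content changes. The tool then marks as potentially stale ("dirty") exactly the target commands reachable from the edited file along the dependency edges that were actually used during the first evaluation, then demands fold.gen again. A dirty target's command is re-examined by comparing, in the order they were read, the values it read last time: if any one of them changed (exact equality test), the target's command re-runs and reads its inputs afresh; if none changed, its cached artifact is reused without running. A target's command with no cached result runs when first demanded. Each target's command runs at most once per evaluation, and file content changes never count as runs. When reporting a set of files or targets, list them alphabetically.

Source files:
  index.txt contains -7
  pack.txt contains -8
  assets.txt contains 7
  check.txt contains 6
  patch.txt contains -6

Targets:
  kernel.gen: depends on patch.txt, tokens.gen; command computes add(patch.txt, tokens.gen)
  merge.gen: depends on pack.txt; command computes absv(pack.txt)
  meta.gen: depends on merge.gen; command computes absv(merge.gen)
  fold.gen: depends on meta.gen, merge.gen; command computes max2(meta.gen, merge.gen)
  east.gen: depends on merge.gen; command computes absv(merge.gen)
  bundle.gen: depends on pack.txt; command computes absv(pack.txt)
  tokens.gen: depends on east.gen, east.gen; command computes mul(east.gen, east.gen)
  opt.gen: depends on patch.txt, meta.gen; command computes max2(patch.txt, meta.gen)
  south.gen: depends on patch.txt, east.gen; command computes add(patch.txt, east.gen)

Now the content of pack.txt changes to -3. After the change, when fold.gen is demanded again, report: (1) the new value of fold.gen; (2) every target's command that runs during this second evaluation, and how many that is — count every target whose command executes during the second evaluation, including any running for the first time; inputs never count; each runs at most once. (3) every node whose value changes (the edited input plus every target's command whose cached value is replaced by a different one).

New value of fold.gen: 3.
Target commands that run: fold.gen, merge.gen, meta.gen — 3 in total.
Values that change: fold.gen, merge.gen, meta.gen, pack.txt.

First evaluation (everything demanded from the output):
  merge.gen = absv(-8) = 8
  meta.gen = absv(8) = 8
  fold.gen = max2(8, 8) = 8

Propagation after the edit:
  merge.gen: runs — pack.txt -8->-3; result 3.
  meta.gen: runs — merge.gen 8->3; result 3.
  fold.gen: runs — meta.gen 8->3; merge.gen 8->3; result 3.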